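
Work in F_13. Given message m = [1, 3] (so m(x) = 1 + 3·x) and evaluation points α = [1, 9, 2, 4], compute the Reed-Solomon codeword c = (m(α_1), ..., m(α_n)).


c = [4, 2, 7, 0]

Message polynomial: m(x) = 1 + 3·x (mod 13).
For each evaluation point α_i, compute m(α_i) mod 13:
  α_1 = 1: Horner steps 3 → 4, so m(1) = 4.
  α_2 = 9: Horner steps 3 → 2, so m(9) = 2.
  α_3 = 2: Horner steps 3 → 7, so m(2) = 7.
  α_4 = 4: Horner steps 3 → 0, so m(4) = 0.
Codeword c = [4, 2, 7, 0] ∈ F_13^4.


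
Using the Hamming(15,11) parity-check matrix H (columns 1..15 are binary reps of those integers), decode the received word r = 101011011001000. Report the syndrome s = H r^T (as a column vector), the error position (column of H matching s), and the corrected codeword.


s = (1, 1, 0, 0)^T, error position = 12, corrected codeword c = 101011011000000

Compute s = H r^T mod 2 one row at a time:
  s_1 = 1 + 1 + 0 + 0 + 1 + 0 + 0 + 0 = 3 ≡ 1 (mod 2).
  s_2 = 0 + 1 + 1 + 0 + 1 + 0 + 0 + 0 = 3 ≡ 1 (mod 2).
  s_3 = 0 + 1 + 1 + 0 + 0 + 0 + 0 + 0 = 2 ≡ 0 (mod 2).
  s_4 = 1 + 1 + 1 + 0 + 1 + 0 + 0 + 0 = 4 ≡ 0 (mod 2).
s = (1, 1, 0, 0)^T — this equals column 12 of H (binary 1100), so error is at position 12.
Correct: flip bit 12 of r = 101011011001000 to get c = 101011011000000.


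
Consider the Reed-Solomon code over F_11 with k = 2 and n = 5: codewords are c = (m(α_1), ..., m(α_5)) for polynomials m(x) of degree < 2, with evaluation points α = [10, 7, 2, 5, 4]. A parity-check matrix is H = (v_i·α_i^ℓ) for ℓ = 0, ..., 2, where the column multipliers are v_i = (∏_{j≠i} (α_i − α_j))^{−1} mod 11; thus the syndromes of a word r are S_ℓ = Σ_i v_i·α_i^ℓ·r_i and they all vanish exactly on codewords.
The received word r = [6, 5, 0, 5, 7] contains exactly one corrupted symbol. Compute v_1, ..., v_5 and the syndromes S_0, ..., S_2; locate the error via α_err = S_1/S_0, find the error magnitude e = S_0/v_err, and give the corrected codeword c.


S = (9, 8, 1), error at position 2, error magnitude e = 4, c = [6, 1, 0, 5, 7].

Step 1: column multipliers v_i = (∏_{j≠i}(α_i − α_j))^{−1} mod 11.
  i = 1 (α = 10): (10−7)(10−2)(10−5)(10−4) = 3·8·5·6 = 720 ≡ 5, so v_1 = 5^{−1} = 9 (mod 11).
  i = 2 (α = 7): (7−10)(7−2)(7−5)(7−4) = (−3)·5·2·3 = −90 ≡ 9, so v_2 = 9^{−1} = 5 (mod 11).
  i = 3 (α = 2): (2−10)(2−7)(2−5)(2−4) = (−8)·(−5)·(−3)·(−2) = 240 ≡ 9, so v_3 = 9^{−1} = 5 (mod 11).
  i = 4 (α = 5): (5−10)(5−7)(5−2)(5−4) = (−5)·(−2)·3·1 = 30 ≡ 8, so v_4 = 8^{−1} = 7 (mod 11).
  i = 5 (α = 4): (4−10)(4−7)(4−2)(4−5) = (−6)·(−3)·2·(−1) = −36 ≡ 8, so v_5 = 8^{−1} = 7 (mod 11).
  v = [9, 5, 5, 7, 7].
Step 2: syndromes of r = [6, 5, 0, 5, 7] (all sums mod 11).
  S_0 = Σ v_i r_i = 9·6 + 5·5 + 5·0 + 7·5 + 7·7 = 163 ≡ 9.
  S_1 = Σ v_i α_i r_i = 9·10·6 + 5·7·5 + 5·2·0 + 7·5·5 + 7·4·7 = 1086 ≡ 8.
  α_i^2 mod 11 = [1, 5, 4, 3, 5].
  S_2 = Σ v_i α_i^2 r_i = 9·1·6 + 5·5·5 + 5·4·0 + 7·3·5 + 7·5·7 = 529 ≡ 1.
  S = (9, 8, 1) ≠ 0, so r is not a codeword (an error is present).
Step 3: locate the error. For a single error e at position i, S_ℓ = v_i·e·α_i^ℓ, so α_err = S_1/S_0.
  S_0^{−1} = 9^{−1} = 5 (mod 11), so α_err = 8·5 = 40 ≡ 7 = α_2. Error position i = 2.
  Consistency check: S_2/S_1 = 1·7 = 7 ≡ 7 = α_err ✓ (single-error assumption holds).
Step 4: error magnitude e = S_0/v_2 = S_0·∏_{j≠2}(α_2 − α_j) = 9·9 = 81 ≡ 4 (mod 11).
Step 5: correct position 2: c_2 = r_2 − e = 5 − 4 ≡ 1 (mod 11). Hence c = [6, 1, 0, 5, 7].
  Check: interpolating c through the α_i gives m(x) = 4 + 9·x (degree < 2) with m(α_i) = c_i for every i, so c is indeed a codeword.


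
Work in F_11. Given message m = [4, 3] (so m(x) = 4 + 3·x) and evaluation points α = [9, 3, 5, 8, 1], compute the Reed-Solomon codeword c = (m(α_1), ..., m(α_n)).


c = [9, 2, 8, 6, 7]

Message polynomial: m(x) = 4 + 3·x (mod 11).
For each evaluation point α_i, compute m(α_i) mod 11:
  α_1 = 9: Horner steps 3 → 9, so m(9) = 9.
  α_2 = 3: Horner steps 3 → 2, so m(3) = 2.
  α_3 = 5: Horner steps 3 → 8, so m(5) = 8.
  α_4 = 8: Horner steps 3 → 6, so m(8) = 6.
  α_5 = 1: Horner steps 3 → 7, so m(1) = 7.
Codeword c = [9, 2, 8, 6, 7] ∈ F_11^5.


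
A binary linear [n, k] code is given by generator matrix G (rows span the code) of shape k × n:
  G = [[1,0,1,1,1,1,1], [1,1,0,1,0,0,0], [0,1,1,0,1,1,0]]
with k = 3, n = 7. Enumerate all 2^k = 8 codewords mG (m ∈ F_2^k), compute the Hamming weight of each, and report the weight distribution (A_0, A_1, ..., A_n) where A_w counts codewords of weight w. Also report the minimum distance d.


Weight distribution: A_0 = 1, A_1 = 1, A_3 = 1, A_4 = 2, A_5 = 2, A_6 = 1. Minimum distance d = 1.

Enumerate all 2^3 = 8 messages m ∈ F_2^3.
For each, compute codeword c = mG in F_2^7, then tally its weight.
  m = 000 → c = 0000000, weight = 0.
  m = 100 → c = 1011111, weight = 6.
  m = 010 → c = 1101000, weight = 3.
  m = 110 → c = 0110111, weight = 5.
  m = 001 → c = 0110110, weight = 4.
  m = 101 → c = 1101001, weight = 4.
  m = 011 → c = 1011110, weight = 5.
  m = 111 → c = 0000001, weight = 1.
Tally weights:
  weight 0: 1 codewords.
  weight 1: 1 codewords.
  weight 3: 1 codewords.
  weight 4: 2 codewords.
  weight 5: 2 codewords.
  weight 6: 1 codewords.
Minimum distance d = smallest w > 0 with A_w > 0 = 1.
Sanity: Σ A_w = 8 = 2^3 = 8 ✓.


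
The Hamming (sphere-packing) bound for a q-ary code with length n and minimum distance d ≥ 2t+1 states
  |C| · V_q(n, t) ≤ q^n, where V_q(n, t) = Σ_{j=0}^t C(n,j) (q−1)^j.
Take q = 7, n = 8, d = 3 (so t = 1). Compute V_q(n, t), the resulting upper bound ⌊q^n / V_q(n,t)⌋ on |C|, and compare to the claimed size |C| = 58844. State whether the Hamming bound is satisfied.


V_q(n, t) = 49, q^n = 5764801, Hamming bound = 117649, |C| = 58844 ≤ bound (satisfied).

Step 1: Compute V_q(n, t) = Σ_{j=0}^1 C(n, j) (q−1)^j.
  j = 0: C(8,0)·(6)^0 = 1·1 = 1.
  j = 1: C(8,1)·(6)^1 = 8·6 = 48.
  V_q(n, t) = 1 + 48 = 49.
Step 2: q^n = 7^8 = 5764801.
Step 3: Hamming bound ⌊q^n / V_q(n,t)⌋ = ⌊5764801/49⌋ = 117649.
Step 4: Compare |C| = 58844 to 117649: satisfied.
The claimed |C| lies below the Hamming bound.


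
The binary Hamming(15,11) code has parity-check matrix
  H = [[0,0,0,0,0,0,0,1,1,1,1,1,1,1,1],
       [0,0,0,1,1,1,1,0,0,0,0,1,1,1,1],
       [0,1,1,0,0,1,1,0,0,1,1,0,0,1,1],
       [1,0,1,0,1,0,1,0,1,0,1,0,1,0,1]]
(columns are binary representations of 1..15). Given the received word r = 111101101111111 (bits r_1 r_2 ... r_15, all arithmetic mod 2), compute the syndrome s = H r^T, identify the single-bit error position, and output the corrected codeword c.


s = (1, 1, 0, 1)^T, error position = 13, corrected codeword c = 111101101111011

Compute s = H r^T mod 2 one row at a time:
  s_1 = 0 + 1 + 1 + 1 + 1 + 1 + 1 + 1 = 7 ≡ 1 (mod 2).
  s_2 = 1 + 0 + 1 + 1 + 1 + 1 + 1 + 1 = 7 ≡ 1 (mod 2).
  s_3 = 1 + 1 + 1 + 1 + 1 + 1 + 1 + 1 = 8 ≡ 0 (mod 2).
  s_4 = 1 + 1 + 0 + 1 + 1 + 1 + 1 + 1 = 7 ≡ 1 (mod 2).
s = (1, 1, 0, 1)^T — this equals column 13 of H (binary 1101), so error is at position 13.
Correct: flip bit 13 of r = 111101101111111 to get c = 111101101111011.


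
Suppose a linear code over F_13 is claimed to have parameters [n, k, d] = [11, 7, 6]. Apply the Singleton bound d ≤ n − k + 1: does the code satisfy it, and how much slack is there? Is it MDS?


Singleton RHS = n − k + 1 = 5, slack = -1, bound violated (no such code; not MDS).

Singleton bound: d ≤ n − k + 1.
Here n = 11, k = 7, so n − k + 1 = 5.
Given d = 6, check d ≤ 5: NO.
Slack = (n − k + 1) − d = -1.
The slack is negative: d = 6 exceeds n − k + 1 = 5 by 1, so the Singleton bound is violated and no linear [11, 7, 6]_13 code can exist. In particular it is not MDS (MDS requires d = n − k + 1 exactly).
Description: the claimed parameters are [11, 7, 6]_13; such a code would be impossible (violates the Singleton bound).


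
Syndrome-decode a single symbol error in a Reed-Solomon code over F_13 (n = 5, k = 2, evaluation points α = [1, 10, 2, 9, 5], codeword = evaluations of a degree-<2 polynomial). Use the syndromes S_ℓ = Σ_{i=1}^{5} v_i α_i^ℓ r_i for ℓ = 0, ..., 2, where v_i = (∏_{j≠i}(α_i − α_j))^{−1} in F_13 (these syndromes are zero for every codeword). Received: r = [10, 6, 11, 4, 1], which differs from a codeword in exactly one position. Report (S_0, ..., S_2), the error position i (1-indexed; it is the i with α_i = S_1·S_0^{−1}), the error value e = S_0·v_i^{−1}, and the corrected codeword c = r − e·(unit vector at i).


S = (9, 3, 1), error at position 4, error magnitude e = 12, c = [10, 6, 11, 5, 1].

Step 1: column multipliers v_i = (∏_{j≠i}(α_i − α_j))^{−1} mod 13.
  i = 1 (α = 1): (1−10)(1−2)(1−9)(1−5) = (−9)·(−1)·(−8)·(−4) = 288 ≡ 2, so v_1 = 2^{−1} = 7 (mod 13).
  i = 2 (α = 10): (10−1)(10−2)(10−9)(10−5) = 9·8·1·5 = 360 ≡ 9, so v_2 = 9^{−1} = 3 (mod 13).
  i = 3 (α = 2): (2−1)(2−10)(2−9)(2−5) = 1·(−8)·(−7)·(−3) = −168 ≡ 1, so v_3 = 1^{−1} = 1 (mod 13).
  i = 4 (α = 9): (9−1)(9−10)(9−2)(9−5) = 8·(−1)·7·4 = −224 ≡ 10, so v_4 = 10^{−1} = 4 (mod 13).
  i = 5 (α = 5): (5−1)(5−10)(5−2)(5−9) = 4·(−5)·3·(−4) = 240 ≡ 6, so v_5 = 6^{−1} = 11 (mod 13).
  v = [7, 3, 1, 4, 11].
Step 2: syndromes of r = [10, 6, 11, 4, 1] (all sums mod 13).
  S_0 = Σ v_i r_i = 7·10 + 3·6 + 1·11 + 4·4 + 11·1 = 126 ≡ 9.
  S_1 = Σ v_i α_i r_i = 7·1·10 + 3·10·6 + 1·2·11 + 4·9·4 + 11·5·1 = 471 ≡ 3.
  α_i^2 mod 13 = [1, 9, 4, 3, 12].
  S_2 = Σ v_i α_i^2 r_i = 7·1·10 + 3·9·6 + 1·4·11 + 4·3·4 + 11·12·1 = 456 ≡ 1.
  S = (9, 3, 1) ≠ 0, so r is not a codeword (an error is present).
Step 3: locate the error. For a single error e at position i, S_ℓ = v_i·e·α_i^ℓ, so α_err = S_1/S_0.
  S_0^{−1} = 9^{−1} = 3 (mod 13), so α_err = 3·3 = 9 ≡ 9 = α_4. Error position i = 4.
  Consistency check: S_2/S_1 = 1·9 = 9 ≡ 9 = α_err ✓ (single-error assumption holds).
Step 4: error magnitude e = S_0/v_4 = S_0·∏_{j≠4}(α_4 − α_j) = 9·10 = 90 ≡ 12 (mod 13).
Step 5: correct position 4: c_4 = r_4 − e = 4 − 12 ≡ 5 (mod 13). Hence c = [10, 6, 11, 5, 1].
  Check: interpolating c through the α_i gives m(x) = 9 + 1·x (degree < 2) with m(α_i) = c_i for every i, so c is indeed a codeword.


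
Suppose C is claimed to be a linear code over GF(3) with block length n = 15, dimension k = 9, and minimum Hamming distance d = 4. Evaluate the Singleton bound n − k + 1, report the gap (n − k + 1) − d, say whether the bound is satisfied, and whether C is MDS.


Singleton RHS = n − k + 1 = 7, slack = 3, bound satisfied, not MDS.

Singleton bound: d ≤ n − k + 1.
Here n = 15, k = 9, so n − k + 1 = 7.
Given d = 4, check d ≤ 7: YES.
Slack = (n − k + 1) − d = 3.
The code is NOT MDS (slack = 3 > 0).
Description: the claimed parameters are [15, 9, 4]_3; such a code would be non-MDS.


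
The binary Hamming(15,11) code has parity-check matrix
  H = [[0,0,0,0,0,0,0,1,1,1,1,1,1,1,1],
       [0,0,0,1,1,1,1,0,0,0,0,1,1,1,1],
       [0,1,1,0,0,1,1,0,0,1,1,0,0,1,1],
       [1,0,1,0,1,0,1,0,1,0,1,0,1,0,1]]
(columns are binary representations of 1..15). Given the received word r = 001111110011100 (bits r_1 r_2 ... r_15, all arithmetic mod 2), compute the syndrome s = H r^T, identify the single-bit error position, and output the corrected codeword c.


s = (0, 0, 0, 1)^T, error position = 1, corrected codeword c = 101111110011100

Compute s = H r^T mod 2 one row at a time:
  s_1 = 1 + 0 + 0 + 1 + 1 + 1 + 0 + 0 = 4 ≡ 0 (mod 2).
  s_2 = 1 + 1 + 1 + 1 + 1 + 1 + 0 + 0 = 6 ≡ 0 (mod 2).
  s_3 = 0 + 1 + 1 + 1 + 0 + 1 + 0 + 0 = 4 ≡ 0 (mod 2).
  s_4 = 0 + 1 + 1 + 1 + 0 + 1 + 1 + 0 = 5 ≡ 1 (mod 2).
s = (0, 0, 0, 1)^T — this equals column 1 of H (binary 0001), so error is at position 1.
Correct: flip bit 1 of r = 001111110011100 to get c = 101111110011100.


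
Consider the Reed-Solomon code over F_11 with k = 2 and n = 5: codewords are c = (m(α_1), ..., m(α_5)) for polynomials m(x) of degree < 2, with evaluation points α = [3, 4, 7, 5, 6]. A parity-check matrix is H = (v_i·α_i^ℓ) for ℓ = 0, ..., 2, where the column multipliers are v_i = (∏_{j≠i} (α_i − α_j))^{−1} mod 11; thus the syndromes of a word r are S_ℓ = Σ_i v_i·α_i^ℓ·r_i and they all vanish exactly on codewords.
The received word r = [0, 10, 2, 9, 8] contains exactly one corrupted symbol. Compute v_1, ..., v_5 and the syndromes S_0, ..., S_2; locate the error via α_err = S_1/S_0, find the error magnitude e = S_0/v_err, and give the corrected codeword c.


S = (3, 10, 4), error at position 3, error magnitude e = 6, c = [0, 10, 7, 9, 8].

Step 1: column multipliers v_i = (∏_{j≠i}(α_i − α_j))^{−1} mod 11.
  i = 1 (α = 3): (3−4)(3−7)(3−5)(3−6) = (−1)·(−4)·(−2)·(−3) = 24 ≡ 2, so v_1 = 2^{−1} = 6 (mod 11).
  i = 2 (α = 4): (4−3)(4−7)(4−5)(4−6) = 1·(−3)·(−1)·(−2) = −6 ≡ 5, so v_2 = 5^{−1} = 9 (mod 11).
  i = 3 (α = 7): (7−3)(7−4)(7−5)(7−6) = 4·3·2·1 = 24 ≡ 2, so v_3 = 2^{−1} = 6 (mod 11).
  i = 4 (α = 5): (5−3)(5−4)(5−7)(5−6) = 2·1·(−2)·(−1) = 4 ≡ 4, so v_4 = 4^{−1} = 3 (mod 11).
  i = 5 (α = 6): (6−3)(6−4)(6−7)(6−5) = 3·2·(−1)·1 = −6 ≡ 5, so v_5 = 5^{−1} = 9 (mod 11).
  v = [6, 9, 6, 3, 9].
Step 2: syndromes of r = [0, 10, 2, 9, 8] (all sums mod 11).
  S_0 = Σ v_i r_i = 6·0 + 9·10 + 6·2 + 3·9 + 9·8 = 201 ≡ 3.
  S_1 = Σ v_i α_i r_i = 6·3·0 + 9·4·10 + 6·7·2 + 3·5·9 + 9·6·8 = 1011 ≡ 10.
  α_i^2 mod 11 = [9, 5, 5, 3, 3].
  S_2 = Σ v_i α_i^2 r_i = 6·9·0 + 9·5·10 + 6·5·2 + 3·3·9 + 9·3·8 = 807 ≡ 4.
  S = (3, 10, 4) ≠ 0, so r is not a codeword (an error is present).
Step 3: locate the error. For a single error e at position i, S_ℓ = v_i·e·α_i^ℓ, so α_err = S_1/S_0.
  S_0^{−1} = 3^{−1} = 4 (mod 11), so α_err = 10·4 = 40 ≡ 7 = α_3. Error position i = 3.
  Consistency check: S_2/S_1 = 4·10 = 40 ≡ 7 = α_err ✓ (single-error assumption holds).
Step 4: error magnitude e = S_0/v_3 = S_0·∏_{j≠3}(α_3 − α_j) = 3·2 = 6 ≡ 6 (mod 11).
Step 5: correct position 3: c_3 = r_3 − e = 2 − 6 ≡ 7 (mod 11). Hence c = [0, 10, 7, 9, 8].
  Check: interpolating c through the α_i gives m(x) = 3 + 10·x (degree < 2) with m(α_i) = c_i for every i, so c is indeed a codeword.


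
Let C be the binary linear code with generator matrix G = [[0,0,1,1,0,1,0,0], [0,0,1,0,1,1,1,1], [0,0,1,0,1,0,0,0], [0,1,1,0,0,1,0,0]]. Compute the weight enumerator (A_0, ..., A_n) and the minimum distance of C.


Weight distribution: A_0 = 1, A_2 = 2, A_3 = 5, A_4 = 5, A_5 = 2, A_7 = 1. Minimum distance d = 2.

Enumerate all 2^4 = 16 messages m ∈ F_2^4.
For each, compute codeword c = mG in F_2^8, then tally its weight.
  m = 0000 → c = 00000000, weight = 0.
  m = 1000 → c = 00110100, weight = 3.
  m = 0100 → c = 00101111, weight = 5.
  m = 1100 → c = 00011011, weight = 4.
  m = 0010 → c = 00101000, weight = 2.
  m = 1010 → c = 00011100, weight = 3.
  m = 0110 → c = 00000111, weight = 3.
  m = 1110 → c = 00110011, weight = 4.
  m = 0001 → c = 01100100, weight = 3.
  m = 1001 → c = 01010000, weight = 2.
  m = 0101 → c = 01001011, weight = 4.
  m = 1101 → c = 01111111, weight = 7.
  m = 0011 → c = 01001100, weight = 3.
  m = 1011 → c = 01111000, weight = 4.
  m = 0111 → c = 01100011, weight = 4.
  m = 1111 → c = 01010111, weight = 5.
Tally weights:
  weight 0: 1 codewords.
  weight 2: 2 codewords.
  weight 3: 5 codewords.
  weight 4: 5 codewords.
  weight 5: 2 codewords.
  weight 7: 1 codewords.
Minimum distance d = smallest w > 0 with A_w > 0 = 2.
Sanity: Σ A_w = 16 = 2^4 = 16 ✓.


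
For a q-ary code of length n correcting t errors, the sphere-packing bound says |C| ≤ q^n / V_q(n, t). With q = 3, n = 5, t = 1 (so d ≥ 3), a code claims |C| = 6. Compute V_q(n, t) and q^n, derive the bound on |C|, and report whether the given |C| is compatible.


V_q(n, t) = 11, q^n = 243, Hamming bound = 22, |C| = 6 ≤ bound (satisfied).

Step 1: Compute V_q(n, t) = Σ_{j=0}^1 C(n, j) (q−1)^j.
  j = 0: C(5,0)·(2)^0 = 1·1 = 1.
  j = 1: C(5,1)·(2)^1 = 5·2 = 10.
  V_q(n, t) = 1 + 10 = 11.
Step 2: q^n = 3^5 = 243.
Step 3: Hamming bound ⌊q^n / V_q(n,t)⌋ = ⌊243/11⌋ = 22.
Step 4: Compare |C| = 6 to 22: satisfied.
The claimed |C| lies below the Hamming bound.


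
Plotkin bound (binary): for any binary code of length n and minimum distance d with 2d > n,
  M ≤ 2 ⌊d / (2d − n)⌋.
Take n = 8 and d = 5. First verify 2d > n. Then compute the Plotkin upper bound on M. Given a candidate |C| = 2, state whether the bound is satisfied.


Plotkin bound M ≤ 4; given |C| = 2 ≤ bound (satisfied).

Check applicability: 2d = 10, n = 8.
2d − n = 2 > 0, so Plotkin applies.
Compute d/(2d−n) = 5/2 ≈ 2.5000.
⌊d/(2d−n)⌋ = 2.
Plotkin bound: M ≤ 2·2 = 4.
Given |C| = 2, check: satisfied.
This |C| is below the Plotkin bound.


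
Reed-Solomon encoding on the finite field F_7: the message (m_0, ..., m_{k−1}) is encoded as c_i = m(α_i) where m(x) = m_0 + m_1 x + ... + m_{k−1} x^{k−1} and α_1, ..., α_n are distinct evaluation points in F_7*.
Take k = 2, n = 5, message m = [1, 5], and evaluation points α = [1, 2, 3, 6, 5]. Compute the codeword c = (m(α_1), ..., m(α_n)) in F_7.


c = [6, 4, 2, 3, 5]

Message polynomial: m(x) = 1 + 5·x (mod 7).
For each evaluation point α_i, compute m(α_i) mod 7:
  α_1 = 1: Horner steps 5 → 6, so m(1) = 6.
  α_2 = 2: Horner steps 5 → 4, so m(2) = 4.
  α_3 = 3: Horner steps 5 → 2, so m(3) = 2.
  α_4 = 6: Horner steps 5 → 3, so m(6) = 3.
  α_5 = 5: Horner steps 5 → 5, so m(5) = 5.
Codeword c = [6, 4, 2, 3, 5] ∈ F_7^5.


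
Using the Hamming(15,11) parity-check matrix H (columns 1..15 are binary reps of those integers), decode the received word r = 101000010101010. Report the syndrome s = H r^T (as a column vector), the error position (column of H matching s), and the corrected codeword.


s = (0, 0, 1, 0)^T, error position = 2, corrected codeword c = 111000010101010

Compute s = H r^T mod 2 one row at a time:
  s_1 = 1 + 0 + 1 + 0 + 1 + 0 + 1 + 0 = 4 ≡ 0 (mod 2).
  s_2 = 0 + 0 + 0 + 0 + 1 + 0 + 1 + 0 = 2 ≡ 0 (mod 2).
  s_3 = 0 + 1 + 0 + 0 + 1 + 0 + 1 + 0 = 3 ≡ 1 (mod 2).
  s_4 = 1 + 1 + 0 + 0 + 0 + 0 + 0 + 0 = 2 ≡ 0 (mod 2).
s = (0, 0, 1, 0)^T — this equals column 2 of H (binary 0010), so error is at position 2.
Correct: flip bit 2 of r = 101000010101010 to get c = 111000010101010.


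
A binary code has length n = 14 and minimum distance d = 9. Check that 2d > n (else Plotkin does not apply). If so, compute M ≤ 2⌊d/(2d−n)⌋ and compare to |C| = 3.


Plotkin bound M ≤ 4; given |C| = 3 ≤ bound (satisfied).

Check applicability: 2d = 18, n = 14.
2d − n = 4 > 0, so Plotkin applies.
Compute d/(2d−n) = 9/4 ≈ 2.2500.
⌊d/(2d−n)⌋ = 2.
Plotkin bound: M ≤ 2·2 = 4.
Given |C| = 3, check: satisfied.
This |C| is below the Plotkin bound.


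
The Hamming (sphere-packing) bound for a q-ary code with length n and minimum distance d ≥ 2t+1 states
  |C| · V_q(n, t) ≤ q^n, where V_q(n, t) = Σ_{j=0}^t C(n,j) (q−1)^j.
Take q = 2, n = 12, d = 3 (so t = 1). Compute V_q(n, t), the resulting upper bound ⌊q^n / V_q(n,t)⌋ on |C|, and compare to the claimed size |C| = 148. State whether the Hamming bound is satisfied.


V_q(n, t) = 13, q^n = 4096, Hamming bound = 315, |C| = 148 ≤ bound (satisfied).

Step 1: Compute V_q(n, t) = Σ_{j=0}^1 C(n, j) (q−1)^j.
  j = 0: C(12,0)·(1)^0 = 1·1 = 1.
  j = 1: C(12,1)·(1)^1 = 12·1 = 12.
  V_q(n, t) = 1 + 12 = 13.
Step 2: q^n = 2^12 = 4096.
Step 3: Hamming bound ⌊q^n / V_q(n,t)⌋ = ⌊4096/13⌋ = 315.
Step 4: Compare |C| = 148 to 315: satisfied.
The claimed |C| lies below the Hamming bound.


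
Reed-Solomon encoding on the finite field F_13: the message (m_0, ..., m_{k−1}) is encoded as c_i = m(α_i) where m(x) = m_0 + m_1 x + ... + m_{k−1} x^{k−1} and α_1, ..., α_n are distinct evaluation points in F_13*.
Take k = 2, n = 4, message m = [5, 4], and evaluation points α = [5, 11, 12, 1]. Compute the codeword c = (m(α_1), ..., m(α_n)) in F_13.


c = [12, 10, 1, 9]

Message polynomial: m(x) = 5 + 4·x (mod 13).
For each evaluation point α_i, compute m(α_i) mod 13:
  α_1 = 5: Horner steps 4 → 12, so m(5) = 12.
  α_2 = 11: Horner steps 4 → 10, so m(11) = 10.
  α_3 = 12: Horner steps 4 → 1, so m(12) = 1.
  α_4 = 1: Horner steps 4 → 9, so m(1) = 9.
Codeword c = [12, 10, 1, 9] ∈ F_13^4.


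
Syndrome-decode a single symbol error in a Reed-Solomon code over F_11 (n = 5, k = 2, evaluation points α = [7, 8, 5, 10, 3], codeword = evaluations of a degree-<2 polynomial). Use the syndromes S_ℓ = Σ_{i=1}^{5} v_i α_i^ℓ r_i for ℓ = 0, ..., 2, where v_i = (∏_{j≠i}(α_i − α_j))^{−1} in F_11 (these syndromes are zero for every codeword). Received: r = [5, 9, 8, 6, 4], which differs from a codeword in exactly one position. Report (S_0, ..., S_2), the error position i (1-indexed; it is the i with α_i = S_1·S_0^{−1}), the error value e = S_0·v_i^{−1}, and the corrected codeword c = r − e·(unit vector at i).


S = (3, 9, 5), error at position 5, error magnitude e = 4, c = [5, 9, 8, 6, 0].

Step 1: column multipliers v_i = (∏_{j≠i}(α_i − α_j))^{−1} mod 11.
  i = 1 (α = 7): (7−8)(7−5)(7−10)(7−3) = (−1)·2·(−3)·4 = 24 ≡ 2, so v_1 = 2^{−1} = 6 (mod 11).
  i = 2 (α = 8): (8−7)(8−5)(8−10)(8−3) = 1·3·(−2)·5 = −30 ≡ 3, so v_2 = 3^{−1} = 4 (mod 11).
  i = 3 (α = 5): (5−7)(5−8)(5−10)(5−3) = (−2)·(−3)·(−5)·2 = −60 ≡ 6, so v_3 = 6^{−1} = 2 (mod 11).
  i = 4 (α = 10): (10−7)(10−8)(10−5)(10−3) = 3·2·5·7 = 210 ≡ 1, so v_4 = 1^{−1} = 1 (mod 11).
  i = 5 (α = 3): (3−7)(3−8)(3−5)(3−10) = (−4)·(−5)·(−2)·(−7) = 280 ≡ 5, so v_5 = 5^{−1} = 9 (mod 11).
  v = [6, 4, 2, 1, 9].
Step 2: syndromes of r = [5, 9, 8, 6, 4] (all sums mod 11).
  S_0 = Σ v_i r_i = 6·5 + 4·9 + 2·8 + 1·6 + 9·4 = 124 ≡ 3.
  S_1 = Σ v_i α_i r_i = 6·7·5 + 4·8·9 + 2·5·8 + 1·10·6 + 9·3·4 = 746 ≡ 9.
  α_i^2 mod 11 = [5, 9, 3, 1, 9].
  S_2 = Σ v_i α_i^2 r_i = 6·5·5 + 4·9·9 + 2·3·8 + 1·1·6 + 9·9·4 = 852 ≡ 5.
  S = (3, 9, 5) ≠ 0, so r is not a codeword (an error is present).
Step 3: locate the error. For a single error e at position i, S_ℓ = v_i·e·α_i^ℓ, so α_err = S_1/S_0.
  S_0^{−1} = 3^{−1} = 4 (mod 11), so α_err = 9·4 = 36 ≡ 3 = α_5. Error position i = 5.
  Consistency check: S_2/S_1 = 5·5 = 25 ≡ 3 = α_err ✓ (single-error assumption holds).
Step 4: error magnitude e = S_0/v_5 = S_0·∏_{j≠5}(α_5 − α_j) = 3·5 = 15 ≡ 4 (mod 11).
Step 5: correct position 5: c_5 = r_5 − e = 4 − 4 ≡ 0 (mod 11). Hence c = [5, 9, 8, 6, 0].
  Check: interpolating c through the α_i gives m(x) = 10 + 4·x (degree < 2) with m(α_i) = c_i for every i, so c is indeed a codeword.


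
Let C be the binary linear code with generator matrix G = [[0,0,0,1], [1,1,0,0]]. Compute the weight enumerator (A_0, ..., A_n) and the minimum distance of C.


Weight distribution: A_0 = 1, A_1 = 1, A_2 = 1, A_3 = 1. Minimum distance d = 1.

Enumerate all 2^2 = 4 messages m ∈ F_2^2.
For each, compute codeword c = mG in F_2^4, then tally its weight.
  m = 00 → c = 0000, weight = 0.
  m = 10 → c = 0001, weight = 1.
  m = 01 → c = 1100, weight = 2.
  m = 11 → c = 1101, weight = 3.
Tally weights:
  weight 0: 1 codewords.
  weight 1: 1 codewords.
  weight 2: 1 codewords.
  weight 3: 1 codewords.
Minimum distance d = smallest w > 0 with A_w > 0 = 1.
Sanity: Σ A_w = 4 = 2^2 = 4 ✓.


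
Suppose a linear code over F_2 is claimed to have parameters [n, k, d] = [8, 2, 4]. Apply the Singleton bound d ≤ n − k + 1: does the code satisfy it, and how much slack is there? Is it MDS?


Singleton RHS = n − k + 1 = 7, slack = 3, bound satisfied, not MDS.

Singleton bound: d ≤ n − k + 1.
Here n = 8, k = 2, so n − k + 1 = 7.
Given d = 4, check d ≤ 7: YES.
Slack = (n − k + 1) − d = 3.
The code is NOT MDS (slack = 3 > 0).
Description: the claimed parameters are [8, 2, 4]_2; such a code would be non-MDS.


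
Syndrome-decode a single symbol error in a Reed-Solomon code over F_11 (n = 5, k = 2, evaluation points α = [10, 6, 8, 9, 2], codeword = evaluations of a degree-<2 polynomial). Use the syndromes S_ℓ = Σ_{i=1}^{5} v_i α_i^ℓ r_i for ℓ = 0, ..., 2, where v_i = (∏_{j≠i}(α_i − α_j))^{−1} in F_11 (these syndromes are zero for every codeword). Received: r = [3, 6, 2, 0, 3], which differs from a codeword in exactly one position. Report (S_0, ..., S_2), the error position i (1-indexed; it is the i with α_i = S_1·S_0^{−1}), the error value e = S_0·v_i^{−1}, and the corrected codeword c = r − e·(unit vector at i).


S = (3, 8, 3), error at position 1, error magnitude e = 5, c = [9, 6, 2, 0, 3].

Step 1: column multipliers v_i = (∏_{j≠i}(α_i − α_j))^{−1} mod 11.
  i = 1 (α = 10): (10−6)(10−8)(10−9)(10−2) = 4·2·1·8 = 64 ≡ 9, so v_1 = 9^{−1} = 5 (mod 11).
  i = 2 (α = 6): (6−10)(6−8)(6−9)(6−2) = (−4)·(−2)·(−3)·4 = −96 ≡ 3, so v_2 = 3^{−1} = 4 (mod 11).
  i = 3 (α = 8): (8−10)(8−6)(8−9)(8−2) = (−2)·2·(−1)·6 = 24 ≡ 2, so v_3 = 2^{−1} = 6 (mod 11).
  i = 4 (α = 9): (9−10)(9−6)(9−8)(9−2) = (−1)·3·1·7 = −21 ≡ 1, so v_4 = 1^{−1} = 1 (mod 11).
  i = 5 (α = 2): (2−10)(2−6)(2−8)(2−9) = (−8)·(−4)·(−6)·(−7) = 1344 ≡ 2, so v_5 = 2^{−1} = 6 (mod 11).
  v = [5, 4, 6, 1, 6].
Step 2: syndromes of r = [3, 6, 2, 0, 3] (all sums mod 11).
  S_0 = Σ v_i r_i = 5·3 + 4·6 + 6·2 + 1·0 + 6·3 = 69 ≡ 3.
  S_1 = Σ v_i α_i r_i = 5·10·3 + 4·6·6 + 6·8·2 + 1·9·0 + 6·2·3 = 426 ≡ 8.
  α_i^2 mod 11 = [1, 3, 9, 4, 4].
  S_2 = Σ v_i α_i^2 r_i = 5·1·3 + 4·3·6 + 6·9·2 + 1·4·0 + 6·4·3 = 267 ≡ 3.
  S = (3, 8, 3) ≠ 0, so r is not a codeword (an error is present).
Step 3: locate the error. For a single error e at position i, S_ℓ = v_i·e·α_i^ℓ, so α_err = S_1/S_0.
  S_0^{−1} = 3^{−1} = 4 (mod 11), so α_err = 8·4 = 32 ≡ 10 = α_1. Error position i = 1.
  Consistency check: S_2/S_1 = 3·7 = 21 ≡ 10 = α_err ✓ (single-error assumption holds).
Step 4: error magnitude e = S_0/v_1 = S_0·∏_{j≠1}(α_1 − α_j) = 3·9 = 27 ≡ 5 (mod 11).
Step 5: correct position 1: c_1 = r_1 − e = 3 − 5 ≡ 9 (mod 11). Hence c = [9, 6, 2, 0, 3].
  Check: interpolating c through the α_i gives m(x) = 7 + 9·x (degree < 2) with m(α_i) = c_i for every i, so c is indeed a codeword.


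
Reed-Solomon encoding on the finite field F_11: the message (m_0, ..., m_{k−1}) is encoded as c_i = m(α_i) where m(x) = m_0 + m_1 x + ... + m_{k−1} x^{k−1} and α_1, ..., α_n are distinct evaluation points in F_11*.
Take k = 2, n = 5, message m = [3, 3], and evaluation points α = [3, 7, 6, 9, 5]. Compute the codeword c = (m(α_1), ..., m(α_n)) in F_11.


c = [1, 2, 10, 8, 7]

Message polynomial: m(x) = 3 + 3·x (mod 11).
For each evaluation point α_i, compute m(α_i) mod 11:
  α_1 = 3: Horner steps 3 → 1, so m(3) = 1.
  α_2 = 7: Horner steps 3 → 2, so m(7) = 2.
  α_3 = 6: Horner steps 3 → 10, so m(6) = 10.
  α_4 = 9: Horner steps 3 → 8, so m(9) = 8.
  α_5 = 5: Horner steps 3 → 7, so m(5) = 7.
Codeword c = [1, 2, 10, 8, 7] ∈ F_11^5.


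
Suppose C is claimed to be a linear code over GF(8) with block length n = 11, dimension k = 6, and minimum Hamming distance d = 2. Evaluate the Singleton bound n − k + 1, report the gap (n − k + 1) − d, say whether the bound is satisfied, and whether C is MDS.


Singleton RHS = n − k + 1 = 6, slack = 4, bound satisfied, not MDS.

Singleton bound: d ≤ n − k + 1.
Here n = 11, k = 6, so n − k + 1 = 6.
Given d = 2, check d ≤ 6: YES.
Slack = (n − k + 1) − d = 4.
The code is NOT MDS (slack = 4 > 0).
Description: the claimed parameters are [11, 6, 2]_8; such a code would be non-MDS.


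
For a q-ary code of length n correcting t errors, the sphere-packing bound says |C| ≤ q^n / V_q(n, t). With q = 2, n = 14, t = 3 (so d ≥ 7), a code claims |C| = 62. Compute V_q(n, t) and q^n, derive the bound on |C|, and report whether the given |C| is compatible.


V_q(n, t) = 470, q^n = 16384, Hamming bound = 34, |C| = 62 > bound (violated).

Step 1: Compute V_q(n, t) = Σ_{j=0}^3 C(n, j) (q−1)^j.
  j = 0: C(14,0)·(1)^0 = 1·1 = 1.
  j = 1: C(14,1)·(1)^1 = 14·1 = 14.
  j = 2: C(14,2)·(1)^2 = 91·1 = 91.
  j = 3: C(14,3)·(1)^3 = 364·1 = 364.
  V_q(n, t) = 1 + 14 + 91 + 364 = 470.
Step 2: q^n = 2^14 = 16384.
Step 3: Hamming bound ⌊q^n / V_q(n,t)⌋ = ⌊16384/470⌋ = 34.
Step 4: Compare |C| = 62 to 34: violated.
The claimed |C| lies above the Hamming bound, so no 2-ary code of length 14 with d ≥ 7 can have 62 codewords.


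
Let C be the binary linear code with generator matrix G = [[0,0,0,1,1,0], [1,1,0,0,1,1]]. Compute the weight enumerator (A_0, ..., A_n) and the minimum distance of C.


Weight distribution: A_0 = 1, A_2 = 1, A_4 = 2. Minimum distance d = 2.

Enumerate all 2^2 = 4 messages m ∈ F_2^2.
For each, compute codeword c = mG in F_2^6, then tally its weight.
  m = 00 → c = 000000, weight = 0.
  m = 10 → c = 000110, weight = 2.
  m = 01 → c = 110011, weight = 4.
  m = 11 → c = 110101, weight = 4.
Tally weights:
  weight 0: 1 codewords.
  weight 2: 1 codewords.
  weight 4: 2 codewords.
Minimum distance d = smallest w > 0 with A_w > 0 = 2.
Sanity: Σ A_w = 4 = 2^2 = 4 ✓.


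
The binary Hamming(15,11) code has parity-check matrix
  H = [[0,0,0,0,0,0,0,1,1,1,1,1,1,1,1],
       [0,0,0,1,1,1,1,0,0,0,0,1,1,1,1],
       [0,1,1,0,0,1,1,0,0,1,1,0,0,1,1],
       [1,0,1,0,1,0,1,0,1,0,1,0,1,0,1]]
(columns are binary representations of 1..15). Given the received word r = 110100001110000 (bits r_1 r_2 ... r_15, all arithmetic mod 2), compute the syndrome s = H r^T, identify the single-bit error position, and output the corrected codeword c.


s = (1, 1, 1, 1)^T, error position = 15, corrected codeword c = 110100001110001

Compute s = H r^T mod 2 one row at a time:
  s_1 = 0 + 1 + 1 + 1 + 0 + 0 + 0 + 0 = 3 ≡ 1 (mod 2).
  s_2 = 1 + 0 + 0 + 0 + 0 + 0 + 0 + 0 = 1 ≡ 1 (mod 2).
  s_3 = 1 + 0 + 0 + 0 + 1 + 1 + 0 + 0 = 3 ≡ 1 (mod 2).
  s_4 = 1 + 0 + 0 + 0 + 1 + 1 + 0 + 0 = 3 ≡ 1 (mod 2).
s = (1, 1, 1, 1)^T — this equals column 15 of H (binary 1111), so error is at position 15.
Correct: flip bit 15 of r = 110100001110000 to get c = 110100001110001.


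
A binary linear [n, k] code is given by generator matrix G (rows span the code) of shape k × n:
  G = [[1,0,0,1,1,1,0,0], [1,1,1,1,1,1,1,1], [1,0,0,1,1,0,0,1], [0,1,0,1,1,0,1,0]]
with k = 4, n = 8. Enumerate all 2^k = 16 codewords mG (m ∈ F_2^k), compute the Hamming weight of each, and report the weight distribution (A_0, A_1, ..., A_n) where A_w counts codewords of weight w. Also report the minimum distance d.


Weight distribution: A_0 = 1, A_2 = 2, A_4 = 10, A_6 = 2, A_8 = 1. Minimum distance d = 2.

Enumerate all 2^4 = 16 messages m ∈ F_2^4.
For each, compute codeword c = mG in F_2^8, then tally its weight.
  m = 0000 → c = 00000000, weight = 0.
  m = 1000 → c = 10011100, weight = 4.
  m = 0100 → c = 11111111, weight = 8.
  m = 1100 → c = 01100011, weight = 4.
  m = 0010 → c = 10011001, weight = 4.
  m = 1010 → c = 00000101, weight = 2.
  m = 0110 → c = 01100110, weight = 4.
  m = 1110 → c = 11111010, weight = 6.
  m = 0001 → c = 01011010, weight = 4.
  m = 1001 → c = 11000110, weight = 4.
  m = 0101 → c = 10100101, weight = 4.
  m = 1101 → c = 00111001, weight = 4.
  m = 0011 → c = 11000011, weight = 4.
  m = 1011 → c = 01011111, weight = 6.
  m = 0111 → c = 00111100, weight = 4.
  m = 1111 → c = 10100000, weight = 2.
Tally weights:
  weight 0: 1 codewords.
  weight 2: 2 codewords.
  weight 4: 10 codewords.
  weight 6: 2 codewords.
  weight 8: 1 codewords.
Minimum distance d = smallest w > 0 with A_w > 0 = 2.
Sanity: Σ A_w = 16 = 2^4 = 16 ✓.


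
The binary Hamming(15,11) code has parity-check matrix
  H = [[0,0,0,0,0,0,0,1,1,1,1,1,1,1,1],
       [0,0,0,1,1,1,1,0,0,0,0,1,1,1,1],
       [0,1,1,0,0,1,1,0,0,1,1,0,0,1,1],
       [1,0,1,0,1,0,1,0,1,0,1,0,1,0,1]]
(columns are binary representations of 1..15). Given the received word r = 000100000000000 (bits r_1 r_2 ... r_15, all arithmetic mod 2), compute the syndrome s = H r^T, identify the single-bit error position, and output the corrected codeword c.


s = (0, 1, 0, 0)^T, error position = 4, corrected codeword c = 000000000000000

Compute s = H r^T mod 2 one row at a time:
  s_1 = 0 + 0 + 0 + 0 + 0 + 0 + 0 + 0 = 0 ≡ 0 (mod 2).
  s_2 = 1 + 0 + 0 + 0 + 0 + 0 + 0 + 0 = 1 ≡ 1 (mod 2).
  s_3 = 0 + 0 + 0 + 0 + 0 + 0 + 0 + 0 = 0 ≡ 0 (mod 2).
  s_4 = 0 + 0 + 0 + 0 + 0 + 0 + 0 + 0 = 0 ≡ 0 (mod 2).
s = (0, 1, 0, 0)^T — this equals column 4 of H (binary 0100), so error is at position 4.
Correct: flip bit 4 of r = 000100000000000 to get c = 000000000000000.


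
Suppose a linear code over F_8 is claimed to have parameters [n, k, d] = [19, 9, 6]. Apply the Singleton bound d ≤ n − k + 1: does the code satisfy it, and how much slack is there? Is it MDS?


Singleton RHS = n − k + 1 = 11, slack = 5, bound satisfied, not MDS.

Singleton bound: d ≤ n − k + 1.
Here n = 19, k = 9, so n − k + 1 = 11.
Given d = 6, check d ≤ 11: YES.
Slack = (n − k + 1) − d = 5.
The code is NOT MDS (slack = 5 > 0).
Description: the claimed parameters are [19, 9, 6]_8; such a code would be non-MDS.


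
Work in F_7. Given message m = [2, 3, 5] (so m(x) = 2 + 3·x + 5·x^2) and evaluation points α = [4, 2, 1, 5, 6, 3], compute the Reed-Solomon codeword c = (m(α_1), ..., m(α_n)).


c = [3, 0, 3, 2, 4, 0]

Message polynomial: m(x) = 2 + 3·x + 5·x^2 (mod 7).
For each evaluation point α_i, compute m(α_i) mod 7:
  α_1 = 4: Horner steps 5 → 2 → 3, so m(4) = 3.
  α_2 = 2: Horner steps 5 → 6 → 0, so m(2) = 0.
  α_3 = 1: Horner steps 5 → 1 → 3, so m(1) = 3.
  α_4 = 5: Horner steps 5 → 0 → 2, so m(5) = 2.
  α_5 = 6: Horner steps 5 → 5 → 4, so m(6) = 4.
  α_6 = 3: Horner steps 5 → 4 → 0, so m(3) = 0.
Codeword c = [3, 0, 3, 2, 4, 0] ∈ F_7^6.


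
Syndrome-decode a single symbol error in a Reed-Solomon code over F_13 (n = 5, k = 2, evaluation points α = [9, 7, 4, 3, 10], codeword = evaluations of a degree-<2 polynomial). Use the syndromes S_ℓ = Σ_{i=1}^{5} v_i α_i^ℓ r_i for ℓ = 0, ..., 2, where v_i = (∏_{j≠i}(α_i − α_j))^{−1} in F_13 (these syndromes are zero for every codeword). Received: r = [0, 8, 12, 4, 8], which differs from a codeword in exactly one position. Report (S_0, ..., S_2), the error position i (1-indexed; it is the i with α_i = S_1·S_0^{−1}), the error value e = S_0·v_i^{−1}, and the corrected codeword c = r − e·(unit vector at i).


S = (9, 11, 12), error at position 2, error magnitude e = 11, c = [0, 10, 12, 4, 8].

Step 1: column multipliers v_i = (∏_{j≠i}(α_i − α_j))^{−1} mod 13.
  i = 1 (α = 9): (9−7)(9−4)(9−3)(9−10) = 2·5·6·(−1) = −60 ≡ 5, so v_1 = 5^{−1} = 8 (mod 13).
  i = 2 (α = 7): (7−9)(7−4)(7−3)(7−10) = (−2)·3·4·(−3) = 72 ≡ 7, so v_2 = 7^{−1} = 2 (mod 13).
  i = 3 (α = 4): (4−9)(4−7)(4−3)(4−10) = (−5)·(−3)·1·(−6) = −90 ≡ 1, so v_3 = 1^{−1} = 1 (mod 13).
  i = 4 (α = 3): (3−9)(3−7)(3−4)(3−10) = (−6)·(−4)·(−1)·(−7) = 168 ≡ 12, so v_4 = 12^{−1} = 12 (mod 13).
  i = 5 (α = 10): (10−9)(10−7)(10−4)(10−3) = 1·3·6·7 = 126 ≡ 9, so v_5 = 9^{−1} = 3 (mod 13).
  v = [8, 2, 1, 12, 3].
Step 2: syndromes of r = [0, 8, 12, 4, 8] (all sums mod 13).
  S_0 = Σ v_i r_i = 8·0 + 2·8 + 1·12 + 12·4 + 3·8 = 100 ≡ 9.
  S_1 = Σ v_i α_i r_i = 8·9·0 + 2·7·8 + 1·4·12 + 12·3·4 + 3·10·8 = 544 ≡ 11.
  α_i^2 mod 13 = [3, 10, 3, 9, 9].
  S_2 = Σ v_i α_i^2 r_i = 8·3·0 + 2·10·8 + 1·3·12 + 12·9·4 + 3·9·8 = 844 ≡ 12.
  S = (9, 11, 12) ≠ 0, so r is not a codeword (an error is present).
Step 3: locate the error. For a single error e at position i, S_ℓ = v_i·e·α_i^ℓ, so α_err = S_1/S_0.
  S_0^{−1} = 9^{−1} = 3 (mod 13), so α_err = 11·3 = 33 ≡ 7 = α_2. Error position i = 2.
  Consistency check: S_2/S_1 = 12·6 = 72 ≡ 7 = α_err ✓ (single-error assumption holds).
Step 4: error magnitude e = S_0/v_2 = S_0·∏_{j≠2}(α_2 − α_j) = 9·7 = 63 ≡ 11 (mod 13).
Step 5: correct position 2: c_2 = r_2 − e = 8 − 11 ≡ 10 (mod 13). Hence c = [0, 10, 12, 4, 8].
  Check: interpolating c through the α_i gives m(x) = 6 + 8·x (degree < 2) with m(α_i) = c_i for every i, so c is indeed a codeword.


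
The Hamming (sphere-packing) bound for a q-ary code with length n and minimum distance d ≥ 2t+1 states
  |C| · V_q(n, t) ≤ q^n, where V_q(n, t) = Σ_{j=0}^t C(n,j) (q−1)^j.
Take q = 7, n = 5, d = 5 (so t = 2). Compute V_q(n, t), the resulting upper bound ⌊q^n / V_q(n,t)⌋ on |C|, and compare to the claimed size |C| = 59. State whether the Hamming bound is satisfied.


V_q(n, t) = 391, q^n = 16807, Hamming bound = 42, |C| = 59 > bound (violated).

Step 1: Compute V_q(n, t) = Σ_{j=0}^2 C(n, j) (q−1)^j.
  j = 0: C(5,0)·(6)^0 = 1·1 = 1.
  j = 1: C(5,1)·(6)^1 = 5·6 = 30.
  j = 2: C(5,2)·(6)^2 = 10·36 = 360.
  V_q(n, t) = 1 + 30 + 360 = 391.
Step 2: q^n = 7^5 = 16807.
Step 3: Hamming bound ⌊q^n / V_q(n,t)⌋ = ⌊16807/391⌋ = 42.
Step 4: Compare |C| = 59 to 42: violated.
The claimed |C| lies above the Hamming bound, so no 7-ary code of length 5 with d ≥ 5 can have 59 codewords.


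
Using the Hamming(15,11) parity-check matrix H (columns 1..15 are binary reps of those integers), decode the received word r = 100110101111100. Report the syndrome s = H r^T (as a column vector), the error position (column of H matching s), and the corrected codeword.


s = (1, 1, 1, 0)^T, error position = 14, corrected codeword c = 100110101111110

Compute s = H r^T mod 2 one row at a time:
  s_1 = 0 + 1 + 1 + 1 + 1 + 1 + 0 + 0 = 5 ≡ 1 (mod 2).
  s_2 = 1 + 1 + 0 + 1 + 1 + 1 + 0 + 0 = 5 ≡ 1 (mod 2).
  s_3 = 0 + 0 + 0 + 1 + 1 + 1 + 0 + 0 = 3 ≡ 1 (mod 2).
  s_4 = 1 + 0 + 1 + 1 + 1 + 1 + 1 + 0 = 6 ≡ 0 (mod 2).
s = (1, 1, 1, 0)^T — this equals column 14 of H (binary 1110), so error is at position 14.
Correct: flip bit 14 of r = 100110101111100 to get c = 100110101111110.


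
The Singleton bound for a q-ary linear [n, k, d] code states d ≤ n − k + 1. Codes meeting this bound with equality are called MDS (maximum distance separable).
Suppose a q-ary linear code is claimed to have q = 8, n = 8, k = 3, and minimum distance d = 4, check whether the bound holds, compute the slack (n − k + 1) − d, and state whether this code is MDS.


Singleton RHS = n − k + 1 = 6, slack = 2, bound satisfied, not MDS.

Singleton bound: d ≤ n − k + 1.
Here n = 8, k = 3, so n − k + 1 = 6.
Given d = 4, check d ≤ 6: YES.
Slack = (n − k + 1) − d = 2.
The code is NOT MDS (slack = 2 > 0).
Description: the claimed parameters are [8, 3, 4]_8; such a code would be non-MDS.


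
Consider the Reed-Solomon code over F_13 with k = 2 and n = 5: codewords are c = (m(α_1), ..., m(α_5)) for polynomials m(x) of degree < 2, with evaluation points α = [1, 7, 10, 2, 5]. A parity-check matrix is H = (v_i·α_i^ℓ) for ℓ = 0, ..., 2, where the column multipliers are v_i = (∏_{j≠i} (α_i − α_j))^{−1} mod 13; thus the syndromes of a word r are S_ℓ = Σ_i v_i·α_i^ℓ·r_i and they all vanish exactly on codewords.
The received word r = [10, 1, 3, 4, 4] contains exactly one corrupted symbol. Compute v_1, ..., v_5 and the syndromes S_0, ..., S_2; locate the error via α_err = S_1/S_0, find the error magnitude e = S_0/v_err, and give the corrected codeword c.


S = (8, 3, 6), error at position 4, error magnitude e = 2, c = [10, 1, 3, 2, 4].

Step 1: column multipliers v_i = (∏_{j≠i}(α_i − α_j))^{−1} mod 13.
  i = 1 (α = 1): (1−7)(1−10)(1−2)(1−5) = (−6)·(−9)·(−1)·(−4) = 216 ≡ 8, so v_1 = 8^{−1} = 5 (mod 13).
  i = 2 (α = 7): (7−1)(7−10)(7−2)(7−5) = 6·(−3)·5·2 = −180 ≡ 2, so v_2 = 2^{−1} = 7 (mod 13).
  i = 3 (α = 10): (10−1)(10−7)(10−2)(10−5) = 9·3·8·5 = 1080 ≡ 1, so v_3 = 1^{−1} = 1 (mod 13).
  i = 4 (α = 2): (2−1)(2−7)(2−10)(2−5) = 1·(−5)·(−8)·(−3) = −120 ≡ 10, so v_4 = 10^{−1} = 4 (mod 13).
  i = 5 (α = 5): (5−1)(5−7)(5−10)(5−2) = 4·(−2)·(−5)·3 = 120 ≡ 3, so v_5 = 3^{−1} = 9 (mod 13).
  v = [5, 7, 1, 4, 9].
Step 2: syndromes of r = [10, 1, 3, 4, 4] (all sums mod 13).
  S_0 = Σ v_i r_i = 5·10 + 7·1 + 1·3 + 4·4 + 9·4 = 112 ≡ 8.
  S_1 = Σ v_i α_i r_i = 5·1·10 + 7·7·1 + 1·10·3 + 4·2·4 + 9·5·4 = 341 ≡ 3.
  α_i^2 mod 13 = [1, 10, 9, 4, 12].
  S_2 = Σ v_i α_i^2 r_i = 5·1·10 + 7·10·1 + 1·9·3 + 4·4·4 + 9·12·4 = 643 ≡ 6.
  S = (8, 3, 6) ≠ 0, so r is not a codeword (an error is present).
Step 3: locate the error. For a single error e at position i, S_ℓ = v_i·e·α_i^ℓ, so α_err = S_1/S_0.
  S_0^{−1} = 8^{−1} = 5 (mod 13), so α_err = 3·5 = 15 ≡ 2 = α_4. Error position i = 4.
  Consistency check: S_2/S_1 = 6·9 = 54 ≡ 2 = α_err ✓ (single-error assumption holds).
Step 4: error magnitude e = S_0/v_4 = S_0·∏_{j≠4}(α_4 − α_j) = 8·10 = 80 ≡ 2 (mod 13).
Step 5: correct position 4: c_4 = r_4 − e = 4 − 2 ≡ 2 (mod 13). Hence c = [10, 1, 3, 2, 4].
  Check: interpolating c through the α_i gives m(x) = 5 + 5·x (degree < 2) with m(α_i) = c_i for every i, so c is indeed a codeword.
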